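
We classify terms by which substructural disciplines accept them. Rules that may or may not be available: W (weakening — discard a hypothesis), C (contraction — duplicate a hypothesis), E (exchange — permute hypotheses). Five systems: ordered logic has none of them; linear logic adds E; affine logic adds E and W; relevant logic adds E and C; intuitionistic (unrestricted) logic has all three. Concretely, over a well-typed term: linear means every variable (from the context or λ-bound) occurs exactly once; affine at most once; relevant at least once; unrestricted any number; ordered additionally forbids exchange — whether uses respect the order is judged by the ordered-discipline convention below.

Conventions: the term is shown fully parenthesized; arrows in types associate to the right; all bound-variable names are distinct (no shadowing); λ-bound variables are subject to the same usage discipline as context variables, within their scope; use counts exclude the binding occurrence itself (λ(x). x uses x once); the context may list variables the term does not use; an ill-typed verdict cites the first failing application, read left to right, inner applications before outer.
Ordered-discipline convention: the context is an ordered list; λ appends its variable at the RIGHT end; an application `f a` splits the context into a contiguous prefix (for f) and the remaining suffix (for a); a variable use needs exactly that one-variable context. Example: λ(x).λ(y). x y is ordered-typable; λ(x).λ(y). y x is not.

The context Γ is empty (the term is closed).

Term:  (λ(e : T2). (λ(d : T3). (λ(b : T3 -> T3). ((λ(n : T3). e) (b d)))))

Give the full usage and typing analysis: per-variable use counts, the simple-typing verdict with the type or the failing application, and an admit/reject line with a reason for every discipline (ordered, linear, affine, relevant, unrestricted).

use counts: e (λ-bound) ×1; d (λ-bound) ×1; b (λ-bound) ×1; n (λ-bound) ×0
uses in reading order: e, b, d
typing: well-typed — term : T2 -> T3 -> (T3 -> T3) -> T2
ordered: ✗, n left unused
linear: ✗, n left unused
affine: ✓, none of e, d, b, n used more than once
relevant: ✗, n left unused
unrestricted: ✓, simply typable at T2 -> T3 -> (T3 -> T3) -> T2; W, C, E all held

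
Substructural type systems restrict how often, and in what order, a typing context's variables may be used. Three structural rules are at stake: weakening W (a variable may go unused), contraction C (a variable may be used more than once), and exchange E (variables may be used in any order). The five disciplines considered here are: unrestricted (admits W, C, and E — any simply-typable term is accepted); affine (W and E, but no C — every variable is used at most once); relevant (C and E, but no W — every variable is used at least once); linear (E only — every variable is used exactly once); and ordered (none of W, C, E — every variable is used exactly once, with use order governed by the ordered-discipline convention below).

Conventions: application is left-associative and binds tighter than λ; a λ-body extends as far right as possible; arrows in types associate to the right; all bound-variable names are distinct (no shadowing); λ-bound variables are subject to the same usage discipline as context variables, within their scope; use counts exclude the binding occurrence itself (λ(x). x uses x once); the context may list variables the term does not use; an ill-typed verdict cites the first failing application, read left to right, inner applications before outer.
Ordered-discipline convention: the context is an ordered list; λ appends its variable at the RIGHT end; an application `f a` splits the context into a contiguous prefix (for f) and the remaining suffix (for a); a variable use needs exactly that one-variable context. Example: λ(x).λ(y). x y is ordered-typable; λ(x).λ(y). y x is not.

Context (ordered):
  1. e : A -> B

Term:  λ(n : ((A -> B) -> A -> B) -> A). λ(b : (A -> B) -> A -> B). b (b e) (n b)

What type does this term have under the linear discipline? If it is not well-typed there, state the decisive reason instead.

not well-typed under linear — uses contraction: b ×3
variable uses: e=1; n (bound)=1; b (bound)=3
uses in reading order: b, b, e, n, b
typing: well-typed — term : (((A -> B) -> A -> B) -> A) -> ((A -> B) -> A -> B) -> B
all disciplines: ordered ✗, linear ✗, affine ✗, relevant ✓, unrestricted ✓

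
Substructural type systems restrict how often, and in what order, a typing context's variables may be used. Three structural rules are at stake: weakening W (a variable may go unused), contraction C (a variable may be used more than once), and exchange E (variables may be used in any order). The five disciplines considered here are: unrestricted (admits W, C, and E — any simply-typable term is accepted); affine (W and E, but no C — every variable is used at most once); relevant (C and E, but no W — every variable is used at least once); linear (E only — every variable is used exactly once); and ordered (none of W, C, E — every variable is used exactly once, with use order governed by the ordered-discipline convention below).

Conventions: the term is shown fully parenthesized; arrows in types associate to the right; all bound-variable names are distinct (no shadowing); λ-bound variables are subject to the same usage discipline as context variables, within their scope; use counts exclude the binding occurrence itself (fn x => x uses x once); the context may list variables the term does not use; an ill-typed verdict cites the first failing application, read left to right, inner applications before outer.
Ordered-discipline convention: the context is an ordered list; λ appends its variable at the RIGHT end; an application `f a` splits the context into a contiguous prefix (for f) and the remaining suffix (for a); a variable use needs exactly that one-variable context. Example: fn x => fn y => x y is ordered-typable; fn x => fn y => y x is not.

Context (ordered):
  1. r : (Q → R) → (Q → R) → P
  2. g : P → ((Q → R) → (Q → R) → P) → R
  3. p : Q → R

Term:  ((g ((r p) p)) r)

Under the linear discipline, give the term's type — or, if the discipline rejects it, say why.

not well-typed under linear — uses contraction: r ×2, p ×2
use counts: r: 2×, g: 1×, p: 2×
order of uses: g, r, p, p, r
typing: well-typed — term : R
across the five disciplines: ordered ✗, linear ✗, affine ✗, relevant ✓, unrestricted ✓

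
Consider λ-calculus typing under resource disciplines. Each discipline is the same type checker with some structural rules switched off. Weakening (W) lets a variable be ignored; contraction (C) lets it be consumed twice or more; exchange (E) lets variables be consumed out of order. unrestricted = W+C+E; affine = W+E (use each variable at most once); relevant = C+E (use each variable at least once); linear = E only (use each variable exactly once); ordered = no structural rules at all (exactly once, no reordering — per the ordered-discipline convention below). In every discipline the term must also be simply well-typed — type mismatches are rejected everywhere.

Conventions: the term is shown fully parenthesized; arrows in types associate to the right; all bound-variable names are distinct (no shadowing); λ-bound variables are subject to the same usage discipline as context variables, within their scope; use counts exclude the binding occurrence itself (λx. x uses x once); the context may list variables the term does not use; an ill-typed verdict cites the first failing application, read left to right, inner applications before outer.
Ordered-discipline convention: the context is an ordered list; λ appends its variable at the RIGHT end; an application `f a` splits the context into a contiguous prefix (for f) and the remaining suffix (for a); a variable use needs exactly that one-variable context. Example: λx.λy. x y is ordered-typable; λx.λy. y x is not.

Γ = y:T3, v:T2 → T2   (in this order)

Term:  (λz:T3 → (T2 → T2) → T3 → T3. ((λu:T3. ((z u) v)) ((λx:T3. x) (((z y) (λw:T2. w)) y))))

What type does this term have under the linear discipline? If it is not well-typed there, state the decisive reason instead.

not well-typed under linear — uses contraction: y ×2, z ×2
variable uses: y: 2×, v: 1×, z (λ-bound): 2×, u (λ-bound): 1×, x (λ-bound): 1×, w (λ-bound): 1×
uses in reading order: z, u, v, x, z, y, w, y
typing: well-typed at (T3 → (T2 → T2) → T3 → T3) → T3 → T3
across the five disciplines: ordered ✗; linear ✗; affine ✗; relevant ✓; unrestricted ✓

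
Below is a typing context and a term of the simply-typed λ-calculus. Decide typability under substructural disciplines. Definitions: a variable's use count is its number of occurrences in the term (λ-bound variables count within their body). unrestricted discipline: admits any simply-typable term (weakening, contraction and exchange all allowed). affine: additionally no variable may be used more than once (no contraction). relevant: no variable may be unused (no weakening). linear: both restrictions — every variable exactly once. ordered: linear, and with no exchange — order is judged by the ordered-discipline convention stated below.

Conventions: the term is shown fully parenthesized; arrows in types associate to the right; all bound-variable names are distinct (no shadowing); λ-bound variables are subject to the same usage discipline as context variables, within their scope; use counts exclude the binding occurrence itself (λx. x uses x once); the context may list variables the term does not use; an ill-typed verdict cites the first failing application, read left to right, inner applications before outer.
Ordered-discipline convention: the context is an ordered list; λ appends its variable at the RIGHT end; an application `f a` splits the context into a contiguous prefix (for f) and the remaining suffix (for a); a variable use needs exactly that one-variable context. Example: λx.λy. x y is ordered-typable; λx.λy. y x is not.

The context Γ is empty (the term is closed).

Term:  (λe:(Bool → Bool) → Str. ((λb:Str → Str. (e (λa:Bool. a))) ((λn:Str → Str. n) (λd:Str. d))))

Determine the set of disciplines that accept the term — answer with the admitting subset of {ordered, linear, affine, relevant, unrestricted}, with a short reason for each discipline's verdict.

accepted by: affine, unrestricted
variable uses: e [bound] ×1; b [bound] ×0; a [bound] ×1; n [bound] ×1; d [bound] ×1
order of uses: e, a, n, d
typing: the term checks, with type ((Bool → Bool) → Str) → Str
ordered: ✗ — b never used (weakening)
linear: ✗ — b never used (weakening)
affine: ✓ — none of e, b, a, n, d used more than once
relevant: ✗ — b never used (weakening)
unrestricted: ✓ — type-checks (((Bool → Bool) → Str) → Str) and nothing is barred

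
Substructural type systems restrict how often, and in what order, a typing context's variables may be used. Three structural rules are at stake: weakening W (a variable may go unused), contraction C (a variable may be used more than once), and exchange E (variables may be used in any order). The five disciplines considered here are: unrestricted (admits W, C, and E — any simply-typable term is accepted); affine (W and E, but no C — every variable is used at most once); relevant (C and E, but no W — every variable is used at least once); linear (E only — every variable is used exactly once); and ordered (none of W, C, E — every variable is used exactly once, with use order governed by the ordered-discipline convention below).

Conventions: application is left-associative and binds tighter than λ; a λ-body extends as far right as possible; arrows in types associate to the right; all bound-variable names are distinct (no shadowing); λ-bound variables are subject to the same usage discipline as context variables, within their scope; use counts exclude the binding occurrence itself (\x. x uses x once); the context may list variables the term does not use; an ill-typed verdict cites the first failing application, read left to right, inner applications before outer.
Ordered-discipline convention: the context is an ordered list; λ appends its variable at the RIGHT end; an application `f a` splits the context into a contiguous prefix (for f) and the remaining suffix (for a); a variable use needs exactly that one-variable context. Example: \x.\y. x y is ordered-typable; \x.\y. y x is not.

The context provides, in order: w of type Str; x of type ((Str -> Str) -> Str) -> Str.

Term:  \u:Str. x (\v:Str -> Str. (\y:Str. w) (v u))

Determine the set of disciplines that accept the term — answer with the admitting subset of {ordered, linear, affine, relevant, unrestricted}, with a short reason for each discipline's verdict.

admitting disciplines: affine, unrestricted
usage: w: 1×; x: 1×; u [bound]: 1×; v [bound]: 1×; y [bound]: 0×
use order (left to right): x, w, v, u
typing: well-typed at Str -> Str
ordered: ✗ — y left unused
linear: ✗ — y left unused
affine: ✓ — w, x, u, v, y: no repeats, contraction unneeded
relevant: ✗ — y left unused
unrestricted: ✓ — typability at Str -> Str is all that's needed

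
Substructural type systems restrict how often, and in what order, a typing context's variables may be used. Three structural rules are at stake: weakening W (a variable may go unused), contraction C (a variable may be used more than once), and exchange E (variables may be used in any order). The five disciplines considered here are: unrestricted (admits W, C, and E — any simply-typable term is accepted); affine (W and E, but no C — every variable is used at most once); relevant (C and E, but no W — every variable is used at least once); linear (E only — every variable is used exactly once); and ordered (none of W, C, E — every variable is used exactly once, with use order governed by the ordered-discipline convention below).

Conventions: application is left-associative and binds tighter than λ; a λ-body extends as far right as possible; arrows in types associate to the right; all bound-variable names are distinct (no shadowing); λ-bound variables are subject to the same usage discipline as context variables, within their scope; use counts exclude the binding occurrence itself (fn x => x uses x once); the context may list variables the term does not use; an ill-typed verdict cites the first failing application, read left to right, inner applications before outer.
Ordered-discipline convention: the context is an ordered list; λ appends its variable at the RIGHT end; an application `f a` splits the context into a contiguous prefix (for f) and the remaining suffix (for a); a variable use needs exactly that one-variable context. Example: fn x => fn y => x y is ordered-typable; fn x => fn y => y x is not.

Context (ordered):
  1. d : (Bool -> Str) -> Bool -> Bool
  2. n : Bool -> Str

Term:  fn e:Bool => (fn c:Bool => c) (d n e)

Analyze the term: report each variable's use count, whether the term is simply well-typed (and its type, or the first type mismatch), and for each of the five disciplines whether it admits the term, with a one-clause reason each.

use counts: d: 1×; n: 1×; e (λ-bound): 1×; c (λ-bound): 1×
uses in reading order: c, d, n, e
typing: well-typed at Bool -> Bool
ordered: ✓ — d, n, e, c once each; derivable with no W/C/E
linear: ✓ — each of d, n, e, c used exactly once
affine: ✓ — none of d, n, e, c used more than once
relevant: ✓ — every one of d, n, e, c appears
unrestricted: ✓ — simply typable at Bool -> Bool; W, C, E all held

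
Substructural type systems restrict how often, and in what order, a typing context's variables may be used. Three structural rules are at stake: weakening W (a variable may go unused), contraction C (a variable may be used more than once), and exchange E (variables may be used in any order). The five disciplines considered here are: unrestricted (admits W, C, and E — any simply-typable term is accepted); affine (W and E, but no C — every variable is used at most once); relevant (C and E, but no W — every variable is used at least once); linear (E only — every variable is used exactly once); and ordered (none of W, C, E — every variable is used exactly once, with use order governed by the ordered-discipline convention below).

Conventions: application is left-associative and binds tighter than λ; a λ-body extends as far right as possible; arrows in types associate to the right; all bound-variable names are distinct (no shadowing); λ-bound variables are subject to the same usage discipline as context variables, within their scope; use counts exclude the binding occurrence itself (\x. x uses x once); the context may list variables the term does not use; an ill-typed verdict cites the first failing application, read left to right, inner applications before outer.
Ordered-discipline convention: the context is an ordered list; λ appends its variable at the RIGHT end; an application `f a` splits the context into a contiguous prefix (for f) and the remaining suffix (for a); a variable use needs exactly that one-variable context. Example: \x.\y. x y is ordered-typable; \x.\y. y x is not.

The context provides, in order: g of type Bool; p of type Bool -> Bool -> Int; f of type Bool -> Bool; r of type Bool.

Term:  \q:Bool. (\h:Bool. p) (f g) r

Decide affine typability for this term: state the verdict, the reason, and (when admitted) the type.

yes — g, p, f, r, q, h: no repeats, contraction unneeded; term : Bool -> Bool -> Int
variable uses: g=1; p=1; f=1; r=1; q (λ-bound)=0; h (λ-bound)=0
order of uses: p, f, g, r
typing: well-typed — term : Bool -> Bool -> Int
across the five disciplines: ordered ✗ | linear ✗ | affine ✓ | relevant ✗ | unrestricted ✓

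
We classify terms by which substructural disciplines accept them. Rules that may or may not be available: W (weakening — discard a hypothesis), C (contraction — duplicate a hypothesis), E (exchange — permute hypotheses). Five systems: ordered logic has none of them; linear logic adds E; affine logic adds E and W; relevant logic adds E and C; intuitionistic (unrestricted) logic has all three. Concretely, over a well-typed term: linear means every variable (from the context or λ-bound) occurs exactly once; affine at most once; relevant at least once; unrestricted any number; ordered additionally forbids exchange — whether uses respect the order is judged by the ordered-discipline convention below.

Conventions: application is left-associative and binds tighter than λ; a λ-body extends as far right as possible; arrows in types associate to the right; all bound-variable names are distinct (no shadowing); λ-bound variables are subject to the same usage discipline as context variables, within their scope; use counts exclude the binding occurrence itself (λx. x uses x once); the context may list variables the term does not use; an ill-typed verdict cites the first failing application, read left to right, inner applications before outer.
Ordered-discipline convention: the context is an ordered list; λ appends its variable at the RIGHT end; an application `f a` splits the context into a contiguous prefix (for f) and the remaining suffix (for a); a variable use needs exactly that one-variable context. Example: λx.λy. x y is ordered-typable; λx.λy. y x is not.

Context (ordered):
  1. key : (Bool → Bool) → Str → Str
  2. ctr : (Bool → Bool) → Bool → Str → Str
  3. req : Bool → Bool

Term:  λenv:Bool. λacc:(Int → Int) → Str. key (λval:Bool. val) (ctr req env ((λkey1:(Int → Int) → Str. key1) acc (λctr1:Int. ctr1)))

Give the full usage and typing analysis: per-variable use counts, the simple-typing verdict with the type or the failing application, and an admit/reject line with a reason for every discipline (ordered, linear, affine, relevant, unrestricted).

counts: key ×1, ctr ×1, req ×1, env [bound] ×1, acc [bound] ×1, val [bound] ×1, key1 [bound] ×1, ctr1 [bound] ×1
uses in reading order: key, val, ctr, req, env, key1, acc, ctr1
typing: ✓ — Bool → ((Int → Int) → Str) → Str
ordered ✓ (single-use (key, ctr, req, env, acc, val, key1, ctr1), ordered derivation ok)
linear ✓ (key, ctr, req, env, acc, val, key1, ctr1: one use apiece)
affine ✓ (none of key, ctr, req, env, acc, val, key1, ctr1 used more than once)
relevant ✓ (key, ctr, req, env, acc, val, key1, ctr1: all used, weakening unneeded)
unrestricted ✓ (typability at Bool → ((Int → Int) → Str) → Str is all that's needed)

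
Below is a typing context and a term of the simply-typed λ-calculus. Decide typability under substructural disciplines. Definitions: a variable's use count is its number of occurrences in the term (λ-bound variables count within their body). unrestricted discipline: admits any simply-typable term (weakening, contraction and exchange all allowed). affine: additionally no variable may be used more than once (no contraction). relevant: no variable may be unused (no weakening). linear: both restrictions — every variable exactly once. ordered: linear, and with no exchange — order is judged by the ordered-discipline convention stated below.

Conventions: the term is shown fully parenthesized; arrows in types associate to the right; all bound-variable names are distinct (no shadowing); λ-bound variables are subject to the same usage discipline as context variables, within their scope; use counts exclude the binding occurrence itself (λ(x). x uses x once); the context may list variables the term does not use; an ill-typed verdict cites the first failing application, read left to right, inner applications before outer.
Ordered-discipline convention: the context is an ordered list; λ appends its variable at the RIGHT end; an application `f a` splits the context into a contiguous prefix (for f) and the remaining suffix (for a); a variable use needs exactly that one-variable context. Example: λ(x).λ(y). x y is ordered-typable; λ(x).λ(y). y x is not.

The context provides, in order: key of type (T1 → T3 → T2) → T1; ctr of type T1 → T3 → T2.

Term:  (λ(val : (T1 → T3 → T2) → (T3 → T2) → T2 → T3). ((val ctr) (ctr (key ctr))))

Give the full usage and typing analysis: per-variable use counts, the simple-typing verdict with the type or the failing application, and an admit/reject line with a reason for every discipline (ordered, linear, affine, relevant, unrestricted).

counts: key: 1, ctr: 3, val [bound]: 1
uses in reading order: val, ctr, ctr, key, ctr
typing: well-typed — term : ((T1 → T3 → T2) → (T3 → T2) → T2 → T3) → T2 → T3
ordered: ✗, repeated use of ctr ×3
linear: ✗, repeated use of ctr ×3
affine: ✗, repeated use of ctr ×3
relevant: ✓, none of key, ctr, val goes unused
unrestricted: ✓, well-typed at ((T1 → T3 → T2) → (T3 → T2) → T2 → T3) → T2 → T3; no restrictions here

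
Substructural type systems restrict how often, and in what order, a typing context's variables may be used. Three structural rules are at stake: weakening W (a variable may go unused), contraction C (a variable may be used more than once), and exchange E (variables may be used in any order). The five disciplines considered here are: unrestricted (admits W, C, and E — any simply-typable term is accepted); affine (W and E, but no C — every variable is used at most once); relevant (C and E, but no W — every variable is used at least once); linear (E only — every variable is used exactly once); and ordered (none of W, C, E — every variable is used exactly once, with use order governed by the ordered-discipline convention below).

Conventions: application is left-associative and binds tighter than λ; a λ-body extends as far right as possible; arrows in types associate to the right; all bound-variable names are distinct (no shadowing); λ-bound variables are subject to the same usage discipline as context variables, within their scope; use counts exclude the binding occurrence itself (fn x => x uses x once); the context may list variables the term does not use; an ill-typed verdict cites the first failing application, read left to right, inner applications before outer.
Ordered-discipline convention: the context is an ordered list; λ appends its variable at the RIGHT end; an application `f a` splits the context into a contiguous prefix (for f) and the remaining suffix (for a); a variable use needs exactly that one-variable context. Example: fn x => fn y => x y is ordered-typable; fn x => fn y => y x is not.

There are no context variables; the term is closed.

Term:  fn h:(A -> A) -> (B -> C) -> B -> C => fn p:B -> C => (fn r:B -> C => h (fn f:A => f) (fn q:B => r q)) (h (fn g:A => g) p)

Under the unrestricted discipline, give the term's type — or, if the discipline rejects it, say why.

term : ((A -> A) -> (B -> C) -> B -> C) -> (B -> C) -> B -> C
counts: h (λ-bound)=2; p (λ-bound)=1; r (λ-bound)=1; f (λ-bound)=1; q (λ-bound)=1; g (λ-bound)=1
use order (left to right): h, f, r, q, h, g, p
typing: the term checks, with type ((A -> A) -> (B -> C) -> B -> C) -> (B -> C) -> B -> C
summary: ordered ✗; linear ✗; affine ✗; relevant ✓; unrestricted ✓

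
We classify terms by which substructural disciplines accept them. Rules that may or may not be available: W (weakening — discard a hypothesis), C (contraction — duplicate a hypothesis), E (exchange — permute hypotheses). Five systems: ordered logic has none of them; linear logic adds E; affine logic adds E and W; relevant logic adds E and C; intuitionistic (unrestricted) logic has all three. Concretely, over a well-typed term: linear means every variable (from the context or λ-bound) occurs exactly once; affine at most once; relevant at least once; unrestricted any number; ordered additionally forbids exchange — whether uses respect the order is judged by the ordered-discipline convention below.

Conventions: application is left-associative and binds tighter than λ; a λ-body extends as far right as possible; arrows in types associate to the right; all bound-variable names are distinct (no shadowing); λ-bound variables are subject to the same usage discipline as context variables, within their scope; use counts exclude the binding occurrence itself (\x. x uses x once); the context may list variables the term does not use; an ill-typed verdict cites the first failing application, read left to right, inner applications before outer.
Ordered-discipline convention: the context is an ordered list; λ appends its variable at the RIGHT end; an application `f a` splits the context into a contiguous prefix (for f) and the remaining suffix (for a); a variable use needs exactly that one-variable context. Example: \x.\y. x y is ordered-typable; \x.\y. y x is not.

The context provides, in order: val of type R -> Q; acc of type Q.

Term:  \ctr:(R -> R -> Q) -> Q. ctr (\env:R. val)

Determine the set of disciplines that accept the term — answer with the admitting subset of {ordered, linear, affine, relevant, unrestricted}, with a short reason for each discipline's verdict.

admitted in: affine, unrestricted
use counts: val ×1, acc ×0, ctr (λ-bound) ×1, env (λ-bound) ×0
use order (left to right): ctr, val
typing: well-typed at ((R -> R -> Q) -> Q) -> Q
ordered: ✗, needs weakening: acc, env unused
linear: ✗, needs weakening: acc, env unused
affine: ✓, at most one use each (val, acc, ctr, env)
relevant: ✗, needs weakening: acc, env unused
unrestricted: ✓, well-typed at ((R -> R -> Q) -> Q) -> Q; no restrictions here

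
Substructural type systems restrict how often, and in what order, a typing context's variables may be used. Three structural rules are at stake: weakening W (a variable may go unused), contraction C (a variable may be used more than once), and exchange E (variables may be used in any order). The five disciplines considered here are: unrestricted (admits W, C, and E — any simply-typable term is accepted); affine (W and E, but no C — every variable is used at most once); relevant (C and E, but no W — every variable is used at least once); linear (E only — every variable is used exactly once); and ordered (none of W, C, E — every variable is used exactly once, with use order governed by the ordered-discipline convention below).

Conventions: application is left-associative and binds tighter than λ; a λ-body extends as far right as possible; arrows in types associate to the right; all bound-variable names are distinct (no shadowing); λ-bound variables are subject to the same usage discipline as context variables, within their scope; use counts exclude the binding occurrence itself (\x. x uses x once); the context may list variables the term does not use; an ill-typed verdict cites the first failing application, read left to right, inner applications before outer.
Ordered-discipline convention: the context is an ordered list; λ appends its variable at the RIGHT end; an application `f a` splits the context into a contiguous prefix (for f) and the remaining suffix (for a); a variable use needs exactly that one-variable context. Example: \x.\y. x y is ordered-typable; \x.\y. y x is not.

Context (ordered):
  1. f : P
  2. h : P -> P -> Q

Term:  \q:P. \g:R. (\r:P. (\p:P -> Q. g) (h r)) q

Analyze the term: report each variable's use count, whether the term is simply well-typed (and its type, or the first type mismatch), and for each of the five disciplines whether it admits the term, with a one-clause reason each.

use counts: f: 0×, h: 1×, q (bound): 1×, g (bound): 1×, r (bound): 1×, p (bound): 0×
order of uses: g, h, r, q
typing: ✓ — P -> R -> R
ordered: ✗ — f, p never used (weakening)
linear: ✗ — f, p never used (weakening)
affine: ✓ — f, h, q, g, r, p: no repeats, contraction unneeded
relevant: ✗ — f, p never used (weakening)
unrestricted: ✓ — well-typed at P -> R -> R; no restrictions here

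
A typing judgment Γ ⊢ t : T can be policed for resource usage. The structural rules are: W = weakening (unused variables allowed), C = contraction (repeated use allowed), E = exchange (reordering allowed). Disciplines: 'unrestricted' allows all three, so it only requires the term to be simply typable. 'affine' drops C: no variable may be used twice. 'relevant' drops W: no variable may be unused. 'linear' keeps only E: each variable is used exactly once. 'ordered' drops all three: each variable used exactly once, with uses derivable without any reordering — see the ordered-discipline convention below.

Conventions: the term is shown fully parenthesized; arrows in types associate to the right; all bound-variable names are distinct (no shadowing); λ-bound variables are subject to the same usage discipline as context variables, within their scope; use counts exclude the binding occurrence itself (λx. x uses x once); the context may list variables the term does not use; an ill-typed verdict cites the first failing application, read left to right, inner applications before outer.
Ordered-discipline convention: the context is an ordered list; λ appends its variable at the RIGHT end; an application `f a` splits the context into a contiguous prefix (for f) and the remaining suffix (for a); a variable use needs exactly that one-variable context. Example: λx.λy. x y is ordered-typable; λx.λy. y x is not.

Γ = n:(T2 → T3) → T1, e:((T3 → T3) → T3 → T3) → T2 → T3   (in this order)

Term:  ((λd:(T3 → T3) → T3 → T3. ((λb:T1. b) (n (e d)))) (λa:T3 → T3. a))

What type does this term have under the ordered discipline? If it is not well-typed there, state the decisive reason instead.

term : T1
use counts: n ×1; e ×1; d (bound) ×1; b (bound) ×1; a (bound) ×1
order of uses: b, n, e, d, a
typing: the term checks, with type T1
all disciplines: ordered ✓ | linear ✓ | affine ✓ | relevant ✓ | unrestricted ✓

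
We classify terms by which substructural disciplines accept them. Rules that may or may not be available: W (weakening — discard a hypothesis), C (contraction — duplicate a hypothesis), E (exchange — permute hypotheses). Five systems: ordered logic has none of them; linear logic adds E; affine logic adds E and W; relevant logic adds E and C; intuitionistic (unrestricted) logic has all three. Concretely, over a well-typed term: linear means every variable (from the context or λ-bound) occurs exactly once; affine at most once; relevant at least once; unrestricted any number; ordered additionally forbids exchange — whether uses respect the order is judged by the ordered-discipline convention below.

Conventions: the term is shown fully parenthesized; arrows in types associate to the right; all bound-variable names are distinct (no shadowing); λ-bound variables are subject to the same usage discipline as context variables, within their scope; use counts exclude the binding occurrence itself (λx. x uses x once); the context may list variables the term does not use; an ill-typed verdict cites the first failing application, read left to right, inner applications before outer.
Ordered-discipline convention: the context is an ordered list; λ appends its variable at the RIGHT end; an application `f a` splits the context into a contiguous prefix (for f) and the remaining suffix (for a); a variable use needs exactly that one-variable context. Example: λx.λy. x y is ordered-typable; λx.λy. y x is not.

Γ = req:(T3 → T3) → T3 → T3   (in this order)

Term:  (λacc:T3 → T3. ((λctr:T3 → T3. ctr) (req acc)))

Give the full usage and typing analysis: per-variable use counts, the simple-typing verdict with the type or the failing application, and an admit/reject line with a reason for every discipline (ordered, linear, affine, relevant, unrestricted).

use counts: req ×1, acc (λ-bound) ×1, ctr (λ-bound) ×1
left-to-right use order: ctr, req, acc
typing: well-typed — term : (T3 → T3) → T3 → T3
ordered: ✓, req, acc, ctr: once each, no exchange needed
linear: ✓, single use per variable (req, acc, ctr)
affine: ✓, no duplicate uses among req, acc, ctr
relevant: ✓, at least one use each (req, acc, ctr)
unrestricted: ✓, type-checks ((T3 → T3) → T3 → T3) and nothing is barred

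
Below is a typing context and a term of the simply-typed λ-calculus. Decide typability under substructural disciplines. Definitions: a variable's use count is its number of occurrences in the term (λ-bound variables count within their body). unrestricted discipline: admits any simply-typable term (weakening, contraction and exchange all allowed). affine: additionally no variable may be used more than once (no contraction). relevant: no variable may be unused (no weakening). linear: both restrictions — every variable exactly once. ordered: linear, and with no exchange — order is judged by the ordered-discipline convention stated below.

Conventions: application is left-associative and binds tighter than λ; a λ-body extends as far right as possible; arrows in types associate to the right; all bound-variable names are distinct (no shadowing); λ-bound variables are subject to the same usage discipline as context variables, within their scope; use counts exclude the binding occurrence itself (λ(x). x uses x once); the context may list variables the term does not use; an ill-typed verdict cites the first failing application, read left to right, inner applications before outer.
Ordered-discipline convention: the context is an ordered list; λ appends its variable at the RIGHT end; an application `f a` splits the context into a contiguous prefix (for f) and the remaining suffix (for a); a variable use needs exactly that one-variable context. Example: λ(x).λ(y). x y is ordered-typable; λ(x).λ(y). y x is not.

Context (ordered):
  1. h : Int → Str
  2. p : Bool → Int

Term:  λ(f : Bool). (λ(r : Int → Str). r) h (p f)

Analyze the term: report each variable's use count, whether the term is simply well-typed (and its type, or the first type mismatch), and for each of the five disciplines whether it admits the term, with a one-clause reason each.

usage: h=1, p=1, f [bound]=1, r [bound]=1
uses in reading order: r, h, p, f
typing: well-typed — term : Bool → Str
ordered ✓ (h, p, f, r: once each, no exchange needed)
linear ✓ (h, p, f, r: one use apiece)
affine ✓ (none of h, p, f, r used more than once)
relevant ✓ (none of h, p, f, r goes unused)
unrestricted ✓ (typability at Bool → Str is all that's needed)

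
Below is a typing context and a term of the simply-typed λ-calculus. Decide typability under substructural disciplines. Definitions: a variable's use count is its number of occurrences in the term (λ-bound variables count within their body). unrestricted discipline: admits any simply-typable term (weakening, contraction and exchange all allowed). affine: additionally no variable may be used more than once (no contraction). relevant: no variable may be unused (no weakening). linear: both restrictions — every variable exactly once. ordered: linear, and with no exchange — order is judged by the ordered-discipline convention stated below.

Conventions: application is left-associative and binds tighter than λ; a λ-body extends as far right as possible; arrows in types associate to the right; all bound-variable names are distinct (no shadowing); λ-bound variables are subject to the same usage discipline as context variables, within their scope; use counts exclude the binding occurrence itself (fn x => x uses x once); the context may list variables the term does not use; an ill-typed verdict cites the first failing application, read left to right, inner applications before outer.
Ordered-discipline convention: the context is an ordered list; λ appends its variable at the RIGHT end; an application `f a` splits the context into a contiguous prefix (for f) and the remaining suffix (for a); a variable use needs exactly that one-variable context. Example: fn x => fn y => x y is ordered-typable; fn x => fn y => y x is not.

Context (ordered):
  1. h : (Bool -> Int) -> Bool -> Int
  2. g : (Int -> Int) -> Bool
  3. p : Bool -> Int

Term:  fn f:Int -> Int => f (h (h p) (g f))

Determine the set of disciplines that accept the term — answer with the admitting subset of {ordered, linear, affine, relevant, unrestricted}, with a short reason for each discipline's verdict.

admitting disciplines: relevant, unrestricted
variable uses: h: 2, g: 1, p: 1, f [bound]: 2
left-to-right use order: f, h, h, p, g, f
typing: well-typed — term : (Int -> Int) -> Int
ordered: ✗ — uses contraction: h ×2, f ×2
linear: ✗ — uses contraction: h ×2, f ×2
affine: ✗ — uses contraction: h ×2, f ×2
relevant: ✓ — none of h, g, p, f goes unused
unrestricted: ✓ — type-checks ((Int -> Int) -> Int) and nothing is barred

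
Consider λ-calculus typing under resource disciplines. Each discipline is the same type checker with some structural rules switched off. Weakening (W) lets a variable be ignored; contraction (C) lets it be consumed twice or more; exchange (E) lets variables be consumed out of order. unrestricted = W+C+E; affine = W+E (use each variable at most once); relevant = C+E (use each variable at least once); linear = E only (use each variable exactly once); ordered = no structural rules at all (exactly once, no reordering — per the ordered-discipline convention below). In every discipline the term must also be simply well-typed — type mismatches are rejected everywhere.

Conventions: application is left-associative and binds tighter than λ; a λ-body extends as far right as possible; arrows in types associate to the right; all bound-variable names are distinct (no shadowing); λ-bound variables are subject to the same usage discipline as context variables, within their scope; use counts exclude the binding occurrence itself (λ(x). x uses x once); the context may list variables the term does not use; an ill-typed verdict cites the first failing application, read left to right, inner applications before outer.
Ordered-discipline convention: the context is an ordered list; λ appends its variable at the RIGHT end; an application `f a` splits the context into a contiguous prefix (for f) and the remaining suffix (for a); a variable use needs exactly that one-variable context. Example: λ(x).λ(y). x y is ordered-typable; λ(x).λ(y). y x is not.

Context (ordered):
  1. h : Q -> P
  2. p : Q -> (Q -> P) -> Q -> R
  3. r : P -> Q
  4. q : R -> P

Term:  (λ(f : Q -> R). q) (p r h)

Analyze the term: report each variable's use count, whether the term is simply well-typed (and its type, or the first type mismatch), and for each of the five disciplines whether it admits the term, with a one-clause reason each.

variable uses: h: 1, p: 1, r: 1, q: 1, f (bound): 0
use order (left to right): q, p, r, h
typing: ill-typed: argument of type P -> Q where Q is required
ordered: ✗ — a type mismatch blocks all five
linear: ✗ — the type mismatch rejects it
affine: ✗ — not simply typable
relevant: ✗ — fails simple typing
unrestricted: ✗ — a type mismatch blocks all five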